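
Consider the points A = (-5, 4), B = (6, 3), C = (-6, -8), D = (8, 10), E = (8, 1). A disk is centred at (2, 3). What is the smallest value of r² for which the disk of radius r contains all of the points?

185

The required radius is the distance from (2, 3) to the farthest point.
Squared distances: 50, 16, 185, 85, 40.
Maximum is 185, attained at C.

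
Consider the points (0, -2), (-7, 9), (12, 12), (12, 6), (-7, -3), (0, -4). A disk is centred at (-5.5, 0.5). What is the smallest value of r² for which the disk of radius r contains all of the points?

The required radius is the distance from (-5.5, 0.5) to the farthest point.
Squared distances: 36.5, 74.5, 438.5, 336.5, 14.5, 50.5.
Maximum is 438.5, attained at (12, 12).

438.5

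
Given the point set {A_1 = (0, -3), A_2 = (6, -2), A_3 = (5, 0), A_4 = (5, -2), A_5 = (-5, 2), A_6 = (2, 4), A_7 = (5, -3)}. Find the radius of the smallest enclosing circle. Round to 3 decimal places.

5.852

By Welzl's lemma the MEC is supported by two points (diametrically opposite) or three points (on a circumcircle).
The farthest pair is A_2–A_5 with squared distance 137. The circle on this segment as diameter has centre (0.5, 0) and r² = 137/4 = 34.25.
Check A_1: distance² to centre = 9.25 ≤ 34.25, so it lies inside.
All remaining points lie in this disk, and no smaller disk contains both endpoints, so this is the minimum enclosing circle.
r = √(34.25) ≈ 5.852.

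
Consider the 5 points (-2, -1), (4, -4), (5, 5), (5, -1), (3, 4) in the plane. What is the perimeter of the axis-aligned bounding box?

Width = max x − min x = 5 − (-2) = 7.
Height = max y − min y = 5 − (-4) = 9.
Perimeter = 2(7 + 9) = 32.

32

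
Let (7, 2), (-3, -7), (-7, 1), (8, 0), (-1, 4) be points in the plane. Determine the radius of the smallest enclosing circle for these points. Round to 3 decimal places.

A smallest enclosing disk is always determined by at most three of the input points on its boundary.
The minimum enclosing circle is determined by three boundary points: (-3, -7), (-7, 1), (8, 0).
Their circumcentre is (13/29, -8/29) with r² = 48025/841.
The farthest remaining point (7, 2) is at distance² 40456/841 ≤ 48025/841.
r = √(48025/841) ≈ 7.557.

7.557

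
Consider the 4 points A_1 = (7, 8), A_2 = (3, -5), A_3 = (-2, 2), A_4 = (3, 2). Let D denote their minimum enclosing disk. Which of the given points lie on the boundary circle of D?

The minimum enclosing circle is determined by three boundary points: A_1, A_2, A_3.
Their circumcentre is (297/62, 97/62) with r² = 88985/1922.
The farthest remaining point A_4 is at distance² 6525/1922 ≤ 88985/1922.
The points at distance exactly r from the centre are A_1, A_2, A_3 — 3 points.

A_1, A_2, A_3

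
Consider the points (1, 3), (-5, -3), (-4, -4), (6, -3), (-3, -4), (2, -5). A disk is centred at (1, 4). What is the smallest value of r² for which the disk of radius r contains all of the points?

89

The required radius is the distance from (1, 4) to the farthest point.
Squared distances: 1, 85, 89, 74, 80, 82.
Maximum is 89, attained at (-4, -4).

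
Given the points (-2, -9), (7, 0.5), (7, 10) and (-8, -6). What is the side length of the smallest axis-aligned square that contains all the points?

The bounding box has width 15 and height 19.
An axis-aligned square enclosing the set must have side ≥ max(width, height).
So the minimum side is max(15, 19) = 19.

19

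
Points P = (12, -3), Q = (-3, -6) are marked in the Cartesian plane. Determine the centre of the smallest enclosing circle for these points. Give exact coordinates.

The smallest circle enclosing two points has them as diameter endpoints.
Centre = midpoint = (4.5, -4.5); r² = |PQ|²/4 = 234/4 = 58.5.
Centre = (4.5, -4.5).

(4.5, -4.5)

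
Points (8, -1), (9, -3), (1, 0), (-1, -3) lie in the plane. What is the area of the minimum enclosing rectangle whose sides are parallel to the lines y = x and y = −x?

60.5

In coordinates u = x + y, v = x − y the rectangle is axis-aligned; the map (x,y)→(u,v) scales areas by 2.
u-values: 7, 6, 1, -4; range = 7 − (-4) = 11.
v-values: 9, 12, 1, 2; range = 12 − 1 = 11.
Area = (11 × 11) / 2 = 60.5.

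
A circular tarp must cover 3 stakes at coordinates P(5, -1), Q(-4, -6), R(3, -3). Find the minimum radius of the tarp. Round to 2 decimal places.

Side lengths²: PQ² = 106, PR² = 8, QR² = 58.
Since PQ² = 106 ≥ 58 + 8 = 66, the angle opposite PQ is not acute, so the smallest enclosing circle has PQ as diameter.
Centre = midpoint of PQ = (0.5, -3.5), r² = 106/4 = 26.5.
r = √(26.5) ≈ 5.15.

5.15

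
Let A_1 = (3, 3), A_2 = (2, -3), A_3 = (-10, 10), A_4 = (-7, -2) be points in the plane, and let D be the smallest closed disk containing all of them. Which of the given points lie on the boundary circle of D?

The farthest pair is A_2–A_3 with squared distance 313. The circle on this segment as diameter has centre (-4, 3.5) and r² = 313/4 = 78.25.
Check A_1: distance² to centre = 49.25 ≤ 78.25, so it lies inside.
All remaining points lie in this disk, and no smaller disk contains both endpoints, so this is the minimum enclosing circle.
The points at distance exactly r from the centre are A_2, A_3 — 2 points.

A_2, A_3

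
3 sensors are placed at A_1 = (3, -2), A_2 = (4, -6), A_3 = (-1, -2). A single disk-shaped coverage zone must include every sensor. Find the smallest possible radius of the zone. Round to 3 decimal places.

3.202

Side lengths²: A_1A_2² = 17, A_1A_3² = 16, A_2A_3² = 41.
Since A_2A_3² = 41 ≥ 17 + 16 = 33, the angle opposite A_2A_3 is not acute, so the smallest enclosing circle has A_2A_3 as diameter.
Centre = midpoint of A_2A_3 = (1.5, -4), r² = 41/4 = 10.25.
r = √(10.25) ≈ 3.202.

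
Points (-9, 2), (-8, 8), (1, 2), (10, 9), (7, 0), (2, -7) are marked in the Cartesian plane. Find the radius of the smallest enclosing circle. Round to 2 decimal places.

10.38

By Welzl's lemma the MEC is supported by two points (diametrically opposite) or three points (on a circumcircle).
The minimum enclosing circle is determined by three boundary points: (-8, 8), (10, 9), (2, -7).
Their circumcentre is (9/7, 47/14) with r² = 21125/196.
The farthest remaining point (-9, 2) is at distance² 21097/196 ≤ 21125/196.
r = √(21125/196) ≈ 10.38.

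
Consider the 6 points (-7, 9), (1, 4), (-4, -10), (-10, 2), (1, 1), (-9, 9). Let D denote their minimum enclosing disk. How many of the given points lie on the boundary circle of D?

The minimum enclosing circle of a finite set is fixed by two of the points (as a diameter) or three (as a circumcircle).
The farthest pair is (-4, -10)–(-9, 9) with squared distance 386. The circle on this segment as diameter has centre (-6.5, -0.5) and r² = 386/4 = 96.5.
Check (-7, 9): distance² to centre = 90.5 ≤ 96.5, so it lies inside.
All remaining points lie in this disk, and no smaller disk contains both endpoints, so this is the minimum enclosing circle.
The points at distance exactly r from the centre are (-4, -10), (-9, 9) — 2 points.

2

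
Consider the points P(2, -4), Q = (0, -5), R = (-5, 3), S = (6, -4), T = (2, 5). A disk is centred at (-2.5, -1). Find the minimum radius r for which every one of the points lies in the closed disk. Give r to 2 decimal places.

The required radius is the distance from (-2.5, -1) to the farthest point.
Squared distances: 29.25, 22.25, 22.25, 81.25, 56.25.
Maximum is 81.25, attained at S.
r = √(81.25) ≈ 9.01.

9.01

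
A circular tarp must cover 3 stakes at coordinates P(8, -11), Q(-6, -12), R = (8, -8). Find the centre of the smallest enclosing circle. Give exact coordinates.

(1, -10)

Side lengths²: PQ² = 197, PR² = 9, QR² = 212.
Since QR² = 212 ≥ 197 + 9 = 206, the angle opposite QR is not acute, so the smallest enclosing circle has QR as diameter.
Centre = midpoint of QR = (1, -10), r² = 212/4 = 53.
Centre = (1, -10).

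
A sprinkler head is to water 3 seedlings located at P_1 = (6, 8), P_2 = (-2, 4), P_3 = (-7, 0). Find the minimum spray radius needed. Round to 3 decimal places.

Side lengths²: P_1P_2² = 80, P_1P_3² = 233, P_2P_3² = 41.
Since P_1P_3² = 233 ≥ 80 + 41 = 121, the angle opposite P_1P_3 is not acute, so the smallest enclosing circle has P_1P_3 as diameter.
Centre = midpoint of P_1P_3 = (-0.5, 4), r² = 233/4 = 58.25.
r = √(58.25) ≈ 7.632.

7.632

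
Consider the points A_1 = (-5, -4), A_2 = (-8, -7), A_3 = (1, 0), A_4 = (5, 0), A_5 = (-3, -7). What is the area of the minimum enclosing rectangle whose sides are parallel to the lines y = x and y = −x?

60

In coordinates u = x + y, v = x − y the rectangle is axis-aligned; the map (x,y)→(u,v) scales areas by 2.
u-values: -9, -15, 1, 5, -10; range = 5 − (-15) = 20.
v-values: -1, -1, 1, 5, 4; range = 5 − (-1) = 6.
Area = (20 × 6) / 2 = 60.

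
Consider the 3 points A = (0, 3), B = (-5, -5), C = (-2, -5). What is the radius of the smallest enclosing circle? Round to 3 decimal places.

4.717

Side lengths²: AB² = 89, AC² = 68, BC² = 9.
Since AB² = 89 ≥ 68 + 9 = 77, the angle opposite AB is not acute, so the smallest enclosing circle has AB as diameter.
Centre = midpoint of AB = (-2.5, -1), r² = 89/4 = 22.25.
r = √(22.25) ≈ 4.717.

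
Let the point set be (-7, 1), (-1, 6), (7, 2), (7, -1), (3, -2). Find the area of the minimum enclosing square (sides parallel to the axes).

The bounding box has width 14 and height 8.
An axis-aligned square enclosing the set must have side ≥ max(width, height).
So the minimum side is max(14, 8) = 14.
Area = 14² = 196.

196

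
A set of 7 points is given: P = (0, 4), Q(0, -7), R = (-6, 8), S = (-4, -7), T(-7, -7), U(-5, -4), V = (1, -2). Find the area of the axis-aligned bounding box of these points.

120

x ranges over [-7, 1], width 8.
y ranges over [-7, 8], height 15.
Area = 8 × 15 = 120.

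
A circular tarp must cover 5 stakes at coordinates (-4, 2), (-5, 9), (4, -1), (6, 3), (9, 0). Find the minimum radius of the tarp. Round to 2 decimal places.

8.32

The minimum enclosing circle of a finite set is fixed by two of the points (as a diameter) or three (as a circumcircle).
The farthest pair is (-5, 9)–(9, 0) with squared distance 277. The circle on this segment as diameter has centre (2, 4.5) and r² = 277/4 = 69.25.
Check (-4, 2): distance² to centre = 42.25 ≤ 69.25, so it lies inside.
All remaining points lie in this disk, and no smaller disk contains both endpoints, so this is the minimum enclosing circle.
r = √(69.25) ≈ 8.32.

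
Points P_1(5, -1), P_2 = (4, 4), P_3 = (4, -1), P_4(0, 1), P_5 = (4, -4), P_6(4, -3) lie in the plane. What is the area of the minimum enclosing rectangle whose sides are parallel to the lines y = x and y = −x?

In coordinates u = x + y, v = x − y the rectangle is axis-aligned; the map (x,y)→(u,v) scales areas by 2.
u-values: 4, 8, 3, 1, 0, 1; range = 8 − 0 = 8.
v-values: 6, 0, 5, -1, 8, 7; range = 8 − (-1) = 9.
Area = (8 × 9) / 2 = 36.

36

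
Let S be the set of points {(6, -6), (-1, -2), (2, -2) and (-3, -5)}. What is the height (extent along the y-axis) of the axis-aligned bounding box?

4

max y = -2, min y = -6, so height = 4.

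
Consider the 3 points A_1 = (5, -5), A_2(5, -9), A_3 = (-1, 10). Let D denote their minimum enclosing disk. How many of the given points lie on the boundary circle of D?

Side lengths²: A_1A_2² = 16, A_1A_3² = 261, A_2A_3² = 397.
Since A_2A_3² = 397 ≥ 261 + 16 = 277, the angle opposite A_2A_3 is not acute, so the smallest enclosing circle has A_2A_3 as diameter.
Centre = midpoint of A_2A_3 = (2, 0.5), r² = 397/4 = 99.25.
The points at distance exactly r from the centre are A_2, A_3 — 2 points.

2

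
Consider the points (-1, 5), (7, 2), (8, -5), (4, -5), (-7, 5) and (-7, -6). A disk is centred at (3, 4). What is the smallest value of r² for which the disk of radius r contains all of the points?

200

The required radius is the distance from (3, 4) to the farthest point.
Squared distances: 17, 20, 106, 82, 101, 200.
Maximum is 200, attained at (-7, -6).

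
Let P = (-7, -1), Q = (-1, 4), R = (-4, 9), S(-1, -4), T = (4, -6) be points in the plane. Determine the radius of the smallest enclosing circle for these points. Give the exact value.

8.5

The minimum enclosing circle of a finite set is fixed by two of the points (as a diameter) or three (as a circumcircle).
The farthest pair is R–T with squared distance 289. The circle on this segment as diameter has centre (0, 1.5) and r² = 289/4 = 72.25.
Check P: distance² to centre = 55.25 ≤ 72.25, so it lies inside.
All remaining points lie in this disk, and no smaller disk contains both endpoints, so this is the minimum enclosing circle.
r = √(72.25) = 8.5.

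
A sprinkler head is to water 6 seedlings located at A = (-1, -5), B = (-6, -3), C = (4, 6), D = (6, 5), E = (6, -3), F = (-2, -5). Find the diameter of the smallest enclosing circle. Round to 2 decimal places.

14.42

The farthest pair is B–D with squared distance 208. The circle on this segment as diameter has centre (0, 1) and r² = 208/4 = 52.
Check A: distance² to centre = 37 ≤ 52, so it lies inside.
All remaining points lie in this disk, and no smaller disk contains both endpoints, so this is the minimum enclosing circle.
Diameter = 2r = 2√52 ≈ 14.42.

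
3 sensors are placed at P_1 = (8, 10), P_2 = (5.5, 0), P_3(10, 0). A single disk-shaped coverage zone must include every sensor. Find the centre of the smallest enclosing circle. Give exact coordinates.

Side lengths²: P_1P_2² = 106.25, P_1P_3² = 104, P_2P_3² = 20.25.
Since P_1P_2² = 106.25 < 104 + 20.25 = 124.25, the triangle is acute, so the smallest enclosing circle is the circumcircle.
Circumcentre = (7.75, 4.75), r² = 27.625.
Centre = (7.75, 4.75).

(7.75, 4.75)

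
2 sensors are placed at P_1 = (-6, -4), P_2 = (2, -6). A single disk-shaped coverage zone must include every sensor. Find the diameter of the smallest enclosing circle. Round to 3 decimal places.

The smallest circle enclosing two points has them as diameter endpoints.
Centre = midpoint = (-2, -5); r² = |P_1P_2|²/4 = 68/4 = 17.
Diameter = 2r = 2√17 ≈ 8.246.

8.246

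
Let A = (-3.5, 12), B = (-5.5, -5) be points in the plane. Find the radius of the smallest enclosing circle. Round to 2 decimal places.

8.56

The smallest circle enclosing two points has them as diameter endpoints.
Centre = midpoint = (-4.5, 3.5); r² = |AB|²/4 = 293/4 = 73.25.
r = √(73.25) ≈ 8.56.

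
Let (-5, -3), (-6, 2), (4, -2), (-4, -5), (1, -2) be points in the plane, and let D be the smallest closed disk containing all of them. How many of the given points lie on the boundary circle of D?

3

A smallest enclosing disk is always determined by at most three of the input points on its boundary.
The minimum enclosing circle is determined by three boundary points: (-6, 2), (4, -2), (-4, -5).
Their circumcentre is (-36/31, -25/62) with r² = 112201/3844.
The farthest remaining point (-5, -3) is at distance² 82565/3844 ≤ 112201/3844.
The points at distance exactly r from the centre are (-6, 2), (4, -2), (-4, -5) — 3 points.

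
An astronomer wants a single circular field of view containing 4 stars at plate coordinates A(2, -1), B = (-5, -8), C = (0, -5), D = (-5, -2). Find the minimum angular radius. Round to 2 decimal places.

The minimum enclosing circle of a finite set is fixed by two of the points (as a diameter) or three (as a circumcircle).
The farthest pair is A–B with squared distance 98. The circle on this segment as diameter has centre (-1.5, -4.5) and r² = 98/4 = 24.5.
Check C: distance² to centre = 2.5 ≤ 24.5, so it lies inside.
All remaining points lie in this disk, and no smaller disk contains both endpoints, so this is the minimum enclosing circle.
r = √(24.5) ≈ 4.95.

4.95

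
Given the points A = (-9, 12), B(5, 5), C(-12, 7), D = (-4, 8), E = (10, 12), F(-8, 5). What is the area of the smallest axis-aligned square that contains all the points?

The bounding box has width 22 and height 7.
An axis-aligned square enclosing the set must have side ≥ max(width, height).
So the minimum side is max(22, 7) = 22.
Area = 22² = 484.

484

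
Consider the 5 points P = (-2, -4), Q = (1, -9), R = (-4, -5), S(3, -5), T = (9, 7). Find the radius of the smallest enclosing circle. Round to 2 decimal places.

A smallest enclosing disk is always determined by at most three of the input points on its boundary.
The minimum enclosing circle is determined by three boundary points: Q, R, T.
Their circumcentre is (53/14, -11/28) with r² = 64165/784.
The farthest remaining point P is at distance² 36445/784 ≤ 64165/784.
r = √(64165/784) ≈ 9.05.

9.05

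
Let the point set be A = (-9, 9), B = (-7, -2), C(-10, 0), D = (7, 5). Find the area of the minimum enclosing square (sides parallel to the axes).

The bounding box has width 17 and height 11.
An axis-aligned square enclosing the set must have side ≥ max(width, height).
So the minimum side is max(17, 11) = 17.
Area = 17² = 289.

289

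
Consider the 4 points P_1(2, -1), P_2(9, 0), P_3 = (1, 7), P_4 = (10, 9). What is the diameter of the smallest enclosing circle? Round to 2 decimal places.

12.81

The minimum enclosing circle of a finite set is fixed by two of the points (as a diameter) or three (as a circumcircle).
The farthest pair is P_1–P_4 with squared distance 164. The circle on this segment as diameter has centre (6, 4) and r² = 164/4 = 41.
Check P_2: distance² to centre = 25 ≤ 41, so it lies inside.
All remaining points lie in this disk, and no smaller disk contains both endpoints, so this is the minimum enclosing circle.
Diameter = 2r = 2√41 ≈ 12.81.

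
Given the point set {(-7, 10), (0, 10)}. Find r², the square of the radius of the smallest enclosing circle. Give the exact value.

The smallest circle enclosing two points has them as diameter endpoints.
Centre = midpoint = (-3.5, 10); r² = |(-7, 10)−(0, 10)|²/4 = 49/4 = 12.25.

12.25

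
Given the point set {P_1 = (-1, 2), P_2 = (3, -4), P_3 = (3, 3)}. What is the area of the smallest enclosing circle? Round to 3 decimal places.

Side lengths²: P_1P_2² = 52, P_1P_3² = 17, P_2P_3² = 49.
Since P_1P_2² = 52 < 49 + 17 = 66, the triangle is acute, so the smallest enclosing circle is the circumcircle.
Circumcentre = (1.75, -0.5), r² = 13.8125.
Area = π·r² = π·13.8125 ≈ 43.393.

43.393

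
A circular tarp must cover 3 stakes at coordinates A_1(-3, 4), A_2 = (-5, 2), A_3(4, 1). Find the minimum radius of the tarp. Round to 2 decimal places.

4.53

Side lengths²: A_1A_2² = 8, A_1A_3² = 58, A_2A_3² = 82.
Since A_2A_3² = 82 ≥ 58 + 8 = 66, the angle opposite A_2A_3 is not acute, so the smallest enclosing circle has A_2A_3 as diameter.
Centre = midpoint of A_2A_3 = (-0.5, 1.5), r² = 82/4 = 20.5.
r = √(20.5) ≈ 4.53.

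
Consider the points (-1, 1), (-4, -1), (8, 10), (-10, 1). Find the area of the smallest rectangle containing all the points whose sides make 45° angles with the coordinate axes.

In coordinates u = x + y, v = x − y the rectangle is axis-aligned; the map (x,y)→(u,v) scales areas by 2.
u-values: 0, -5, 18, -9; range = 18 − (-9) = 27.
v-values: -2, -3, -2, -11; range = -2 − (-11) = 9.
Area = (27 × 9) / 2 = 121.5.

121.5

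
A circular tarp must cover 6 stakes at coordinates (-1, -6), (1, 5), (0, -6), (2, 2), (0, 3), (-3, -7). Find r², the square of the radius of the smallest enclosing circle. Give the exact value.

40

The minimum enclosing circle of a finite set is fixed by two of the points (as a diameter) or three (as a circumcircle).
The farthest pair is (1, 5)–(-3, -7) with squared distance 160. The circle on this segment as diameter has centre (-1, -1) and r² = 160/4 = 40.
Check (-1, -6): distance² to centre = 25 ≤ 40, so it lies inside.
All remaining points lie in this disk, and no smaller disk contains both endpoints, so this is the minimum enclosing circle.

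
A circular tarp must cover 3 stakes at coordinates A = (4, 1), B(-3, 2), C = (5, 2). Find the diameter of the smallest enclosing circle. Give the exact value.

Side lengths²: AB² = 50, AC² = 2, BC² = 64.
Since BC² = 64 ≥ 50 + 2 = 52, the angle opposite BC is not acute, so the smallest enclosing circle has BC as diameter.
Centre = midpoint of BC = (1, 2), r² = 64/4 = 16.
Diameter = 2r = 2√16 = 8.

8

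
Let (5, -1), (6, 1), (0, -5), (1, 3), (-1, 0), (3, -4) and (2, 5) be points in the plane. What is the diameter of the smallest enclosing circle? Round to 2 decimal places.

10.20

The minimum enclosing circle of a finite set is fixed by two of the points (as a diameter) or three (as a circumcircle).
The farthest pair is (0, -5)–(2, 5) with squared distance 104. The circle on this segment as diameter has centre (1, 0) and r² = 104/4 = 26.
Check (5, -1): distance² to centre = 17 ≤ 26, so it lies inside.
All remaining points lie in this disk, and no smaller disk contains both endpoints, so this is the minimum enclosing circle.
Diameter = 2r = 2√26 ≈ 10.20.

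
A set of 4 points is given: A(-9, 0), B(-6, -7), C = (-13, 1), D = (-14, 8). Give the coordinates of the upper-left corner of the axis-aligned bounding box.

x-range [-14, -6], y-range [-7, 8].
The upper-left corner is (-14, 8).

(-14, 8)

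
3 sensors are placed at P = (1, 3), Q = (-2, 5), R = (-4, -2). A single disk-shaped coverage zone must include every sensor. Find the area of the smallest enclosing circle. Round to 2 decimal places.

Side lengths²: PQ² = 13, PR² = 50, QR² = 53.
Since QR² = 53 < 50 + 13 = 63, the triangle is acute, so the smallest enclosing circle is the circumcircle.
Circumcentre = (-2.3, 1.3), r² = 13.78.
Area = π·r² = π·13.78 ≈ 43.29.

43.29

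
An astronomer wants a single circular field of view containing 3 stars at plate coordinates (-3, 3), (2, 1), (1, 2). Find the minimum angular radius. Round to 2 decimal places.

Call the three points A, B, C in the order given.
Side lengths²: AB² = 29, AC² = 17, BC² = 2.
Since AB² = 29 ≥ 17 + 2 = 19, the angle opposite AB is not acute, so the smallest enclosing circle has AB as diameter.
Centre = midpoint of AB = (-0.5, 2), r² = 29/4 = 7.25.
r = √(7.25) ≈ 2.69.

2.69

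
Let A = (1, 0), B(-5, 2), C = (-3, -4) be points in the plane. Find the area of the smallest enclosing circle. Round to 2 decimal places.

Side lengths²: AB² = 40, AC² = 32, BC² = 40.
Since BC² = 40 < 40 + 32 = 72, the triangle is acute, so the smallest enclosing circle is the circumcircle.
Circumcentre = (-2.5, -0.5), r² = 12.5.
Area = π·r² = π·12.5 ≈ 39.27.

39.27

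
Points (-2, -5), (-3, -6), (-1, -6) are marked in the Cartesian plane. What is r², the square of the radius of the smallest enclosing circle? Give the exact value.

1

Call the three points A, B, C in the order given.
Side lengths²: AB² = 2, AC² = 2, BC² = 4.
Since BC² = 4 ≥ 2 + 2 = 4, the angle opposite BC is not acute, so the smallest enclosing circle has BC as diameter.
Centre = midpoint of BC = (-2, -6), r² = 4/4 = 1.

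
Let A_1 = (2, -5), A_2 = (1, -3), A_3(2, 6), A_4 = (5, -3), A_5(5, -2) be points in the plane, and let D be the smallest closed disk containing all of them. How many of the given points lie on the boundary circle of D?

A smallest enclosing disk is always determined by at most three of the input points on its boundary.
The farthest pair is A_1–A_3 with squared distance 121. The circle on this segment as diameter has centre (2, 0.5) and r² = 121/4 = 30.25.
Check A_2: distance² to centre = 13.25 ≤ 30.25, so it lies inside.
All remaining points lie in this disk, and no smaller disk contains both endpoints, so this is the minimum enclosing circle.
The points at distance exactly r from the centre are A_1, A_3 — 2 points.

2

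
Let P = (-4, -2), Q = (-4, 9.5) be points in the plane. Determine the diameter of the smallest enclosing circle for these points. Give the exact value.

11.5

The smallest circle enclosing two points has them as diameter endpoints.
Centre = midpoint = (-4, 3.75); r² = |PQ|²/4 = 132.25/4 = 33.0625.
Diameter = 2r = 2√(33.0625) = 11.5.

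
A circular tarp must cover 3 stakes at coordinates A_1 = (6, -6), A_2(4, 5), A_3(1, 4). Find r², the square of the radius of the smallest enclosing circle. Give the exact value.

3125/98

Side lengths²: A_1A_2² = 125, A_1A_3² = 125, A_2A_3² = 10.
Since A_1A_3² = 125 < 125 + 10 = 135, the triangle is acute, so the smallest enclosing circle is the circumcircle.
Circumcentre = (59/14, -9/14), r² = 3125/98.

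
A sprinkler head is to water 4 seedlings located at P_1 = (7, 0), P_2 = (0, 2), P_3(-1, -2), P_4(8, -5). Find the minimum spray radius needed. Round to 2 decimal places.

The farthest pair is P_2–P_4 with squared distance 113. The circle on this segment as diameter has centre (4, -1.5) and r² = 113/4 = 28.25.
Check P_1: distance² to centre = 11.25 ≤ 28.25, so it lies inside.
All remaining points lie in this disk, and no smaller disk contains both endpoints, so this is the minimum enclosing circle.
r = √(28.25) ≈ 5.32.

5.32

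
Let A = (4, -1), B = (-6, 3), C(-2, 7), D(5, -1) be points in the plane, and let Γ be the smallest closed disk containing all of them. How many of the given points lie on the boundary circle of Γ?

3

A smallest enclosing disk is always determined by at most three of the input points on its boundary.
The minimum enclosing circle is determined by three boundary points: B, C, D.
Their circumcentre is (-11/30, 41/30) with r² = 15481/450.
The farthest remaining point A is at distance² 11101/450 ≤ 15481/450.
The points at distance exactly r from the centre are B, C, D — 3 points.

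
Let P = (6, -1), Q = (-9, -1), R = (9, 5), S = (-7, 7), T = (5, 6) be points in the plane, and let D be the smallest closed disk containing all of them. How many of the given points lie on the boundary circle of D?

2

The minimum enclosing circle of a finite set is fixed by two of the points (as a diameter) or three (as a circumcircle).
The farthest pair is Q–R with squared distance 360. The circle on this segment as diameter has centre (0, 2) and r² = 360/4 = 90.
Check P: distance² to centre = 45 ≤ 90, so it lies inside.
All remaining points lie in this disk, and no smaller disk contains both endpoints, so this is the minimum enclosing circle.
The points at distance exactly r from the centre are Q, R — 2 points.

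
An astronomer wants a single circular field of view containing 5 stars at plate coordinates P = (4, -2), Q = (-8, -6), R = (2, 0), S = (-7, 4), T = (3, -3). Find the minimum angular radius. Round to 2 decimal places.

The minimum enclosing circle of a finite set is fixed by two of the points (as a diameter) or three (as a circumcircle).
The minimum enclosing circle is determined by three boundary points: P, Q, S.
Their circumcentre is (-165/58, -85/58) with r² = 79285/1682.
The farthest remaining point T is at distance² 61421/1682 ≤ 79285/1682.
r = √(79285/1682) ≈ 6.87.

6.87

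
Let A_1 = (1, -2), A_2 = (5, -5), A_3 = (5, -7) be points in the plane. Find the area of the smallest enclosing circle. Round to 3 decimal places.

Side lengths²: A_1A_2² = 25, A_1A_3² = 41, A_2A_3² = 4.
Since A_1A_3² = 41 ≥ 25 + 4 = 29, the angle opposite A_1A_3 is not acute, so the smallest enclosing circle has A_1A_3 as diameter.
Centre = midpoint of A_1A_3 = (3, -4.5), r² = 41/4 = 10.25.
Area = π·r² = π·10.25 ≈ 32.201.

32.201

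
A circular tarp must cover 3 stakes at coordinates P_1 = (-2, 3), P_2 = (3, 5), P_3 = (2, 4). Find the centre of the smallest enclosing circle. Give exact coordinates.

Side lengths²: P_1P_2² = 29, P_1P_3² = 17, P_2P_3² = 2.
Since P_1P_2² = 29 ≥ 17 + 2 = 19, the angle opposite P_1P_2 is not acute, so the smallest enclosing circle has P_1P_2 as diameter.
Centre = midpoint of P_1P_2 = (0.5, 4), r² = 29/4 = 7.25.
Centre = (0.5, 4).

(0.5, 4)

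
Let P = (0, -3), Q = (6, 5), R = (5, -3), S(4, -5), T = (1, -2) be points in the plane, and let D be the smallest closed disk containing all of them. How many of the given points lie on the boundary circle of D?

By Welzl's lemma the MEC is supported by two points (diametrically opposite) or three points (on a circumcircle).
The minimum enclosing circle is determined by three boundary points: P, Q, S.
Their circumcentre is (45/11, 2/11) with r² = 3250/121.
The farthest remaining point T is at distance² 1732/121 ≤ 3250/121.
The points at distance exactly r from the centre are P, Q, S — 3 points.

3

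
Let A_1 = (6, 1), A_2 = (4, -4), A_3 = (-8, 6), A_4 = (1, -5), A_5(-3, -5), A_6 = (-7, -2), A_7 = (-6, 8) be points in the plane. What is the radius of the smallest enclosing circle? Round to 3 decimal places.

7.842

A smallest enclosing disk is always determined by at most three of the input points on its boundary.
The minimum enclosing circle is determined by three boundary points: A_2, A_3, A_7.
Their circumcentre is (-17/11, 17/11) with r² = 7442/121.
The farthest remaining point A_1 is at distance² 6925/121 ≤ 7442/121.
r = √(7442/121) ≈ 7.842.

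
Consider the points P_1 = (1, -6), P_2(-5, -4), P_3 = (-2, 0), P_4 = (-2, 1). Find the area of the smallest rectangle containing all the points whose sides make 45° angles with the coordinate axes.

In coordinates u = x + y, v = x − y the rectangle is axis-aligned; the map (x,y)→(u,v) scales areas by 2.
u-values: -5, -9, -2, -1; range = -1 − (-9) = 8.
v-values: 7, -1, -2, -3; range = 7 − (-3) = 10.
Area = (8 × 10) / 2 = 40.

40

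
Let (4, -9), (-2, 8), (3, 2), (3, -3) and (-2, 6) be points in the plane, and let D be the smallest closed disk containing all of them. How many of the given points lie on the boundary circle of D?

2

By Welzl's lemma the MEC is supported by two points (diametrically opposite) or three points (on a circumcircle).
The farthest pair is (4, -9)–(-2, 8) with squared distance 325. The circle on this segment as diameter has centre (1, -0.5) and r² = 325/4 = 81.25.
Check (3, 2): distance² to centre = 10.25 ≤ 81.25, so it lies inside.
All remaining points lie in this disk, and no smaller disk contains both endpoints, so this is the minimum enclosing circle.
The points at distance exactly r from the centre are (4, -9), (-2, 8) — 2 points.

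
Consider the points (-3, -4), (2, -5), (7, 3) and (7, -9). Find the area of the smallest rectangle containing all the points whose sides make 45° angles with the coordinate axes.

127.5

In coordinates u = x + y, v = x − y the rectangle is axis-aligned; the map (x,y)→(u,v) scales areas by 2.
u-values: -7, -3, 10, -2; range = 10 − (-7) = 17.
v-values: 1, 7, 4, 16; range = 16 − 1 = 15.
Area = (17 × 15) / 2 = 127.5.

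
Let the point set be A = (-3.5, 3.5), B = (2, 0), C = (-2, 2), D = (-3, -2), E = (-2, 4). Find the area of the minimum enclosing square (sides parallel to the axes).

36

The bounding box has width 5.5 and height 6.
An axis-aligned square enclosing the set must have side ≥ max(width, height).
So the minimum side is max(5.5, 6) = 6.
Area = 6² = 36.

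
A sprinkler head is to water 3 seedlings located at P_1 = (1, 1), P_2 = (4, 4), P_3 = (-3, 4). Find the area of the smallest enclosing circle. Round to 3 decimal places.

Side lengths²: P_1P_2² = 18, P_1P_3² = 25, P_2P_3² = 49.
Since P_2P_3² = 49 ≥ 25 + 18 = 43, the angle opposite P_2P_3 is not acute, so the smallest enclosing circle has P_2P_3 as diameter.
Centre = midpoint of P_2P_3 = (0.5, 4), r² = 49/4 = 12.25.
Area = π·r² = π·12.25 ≈ 38.485.

38.485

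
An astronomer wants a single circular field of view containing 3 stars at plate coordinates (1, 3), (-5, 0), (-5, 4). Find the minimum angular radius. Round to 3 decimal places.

3.400

Call the three points A, B, C in the order given.
Side lengths²: AB² = 45, AC² = 37, BC² = 16.
Since AB² = 45 < 37 + 16 = 53, the triangle is acute, so the smallest enclosing circle is the circumcircle.
Circumcentre = (-2.25, 2), r² = 11.5625.
r = √(11.5625) ≈ 3.400.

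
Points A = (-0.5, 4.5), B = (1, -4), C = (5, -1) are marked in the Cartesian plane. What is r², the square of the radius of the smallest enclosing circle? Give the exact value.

Side lengths²: AB² = 74.5, AC² = 60.5, BC² = 25.
Since AB² = 74.5 < 60.5 + 25 = 85.5, the triangle is acute, so the smallest enclosing circle is the circumcircle.
Circumcentre = (6/7, 5/14), r² = 3725/196.

3725/196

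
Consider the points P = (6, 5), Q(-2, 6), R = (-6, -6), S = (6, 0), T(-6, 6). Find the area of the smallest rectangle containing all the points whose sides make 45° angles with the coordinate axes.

207

In coordinates u = x + y, v = x − y the rectangle is axis-aligned; the map (x,y)→(u,v) scales areas by 2.
u-values: 11, 4, -12, 6, 0; range = 11 − (-12) = 23.
v-values: 1, -8, 0, 6, -12; range = 6 − (-12) = 18.
Area = (23 × 18) / 2 = 207.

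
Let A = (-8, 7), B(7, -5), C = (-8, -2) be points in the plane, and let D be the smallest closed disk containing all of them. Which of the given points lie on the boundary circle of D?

Side lengths²: AB² = 369, AC² = 81, BC² = 234.
Since AB² = 369 ≥ 234 + 81 = 315, the angle opposite AB is not acute, so the smallest enclosing circle has AB as diameter.
Centre = midpoint of AB = (-0.5, 1), r² = 369/4 = 92.25.
The points at distance exactly r from the centre are A, B — 2 points.

A, B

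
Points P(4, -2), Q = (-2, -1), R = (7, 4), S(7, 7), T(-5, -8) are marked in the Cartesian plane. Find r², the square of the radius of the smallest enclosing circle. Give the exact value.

92.25

By Welzl's lemma the MEC is supported by two points (diametrically opposite) or three points (on a circumcircle).
The farthest pair is S–T with squared distance 369. The circle on this segment as diameter has centre (1, -0.5) and r² = 369/4 = 92.25.
Check P: distance² to centre = 11.25 ≤ 92.25, so it lies inside.
All remaining points lie in this disk, and no smaller disk contains both endpoints, so this is the minimum enclosing circle.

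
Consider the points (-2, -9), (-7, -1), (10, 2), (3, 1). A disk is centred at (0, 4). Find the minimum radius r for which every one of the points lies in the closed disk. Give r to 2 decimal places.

13.15

The required radius is the distance from (0, 4) to the farthest point.
Squared distances: 173, 74, 104, 18.
Maximum is 173, attained at (-2, -9).
r = √173 ≈ 13.15.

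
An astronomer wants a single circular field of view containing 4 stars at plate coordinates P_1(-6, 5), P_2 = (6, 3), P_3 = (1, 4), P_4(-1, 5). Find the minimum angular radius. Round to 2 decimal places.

6.08

By Welzl's lemma the MEC is supported by two points (diametrically opposite) or three points (on a circumcircle).
The farthest pair is P_1–P_2 with squared distance 148. The circle on this segment as diameter has centre (0, 4) and r² = 148/4 = 37.
Check P_3: distance² to centre = 1 ≤ 37, so it lies inside.
All remaining points lie in this disk, and no smaller disk contains both endpoints, so this is the minimum enclosing circle.
r = √37 ≈ 6.08.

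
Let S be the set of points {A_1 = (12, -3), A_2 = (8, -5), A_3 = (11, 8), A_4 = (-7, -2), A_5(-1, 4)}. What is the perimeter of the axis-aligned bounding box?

Width = max x − min x = 12 − (-7) = 19.
Height = max y − min y = 8 − (-5) = 13.
Perimeter = 2(19 + 13) = 64.

64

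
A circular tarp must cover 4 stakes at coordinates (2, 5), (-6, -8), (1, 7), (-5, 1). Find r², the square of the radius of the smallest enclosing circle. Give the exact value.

By Welzl's lemma the MEC is supported by two points (diametrically opposite) or three points (on a circumcircle).
The farthest pair is (-6, -8)–(1, 7) with squared distance 274. The circle on this segment as diameter has centre (-2.5, -0.5) and r² = 274/4 = 68.5.
Check (2, 5): distance² to centre = 50.5 ≤ 68.5, so it lies inside.
All remaining points lie in this disk, and no smaller disk contains both endpoints, so this is the minimum enclosing circle.

68.5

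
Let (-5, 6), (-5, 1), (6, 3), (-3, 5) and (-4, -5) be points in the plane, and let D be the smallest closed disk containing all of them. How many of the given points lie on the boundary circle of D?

The minimum enclosing circle is determined by three boundary points: (-5, 6), (6, 3), (-4, -5).
Their circumcentre is (-29/59, 51/59) with r² = 162565/3481.
The farthest remaining point (-3, 5) is at distance² 81440/3481 ≤ 162565/3481.
The points at distance exactly r from the centre are (-5, 6), (6, 3), (-4, -5) — 3 points.

3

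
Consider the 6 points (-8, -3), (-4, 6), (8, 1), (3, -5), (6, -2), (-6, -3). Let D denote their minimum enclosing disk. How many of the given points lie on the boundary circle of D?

The farthest pair is (-8, -3)–(8, 1) with squared distance 272. The circle on this segment as diameter has centre (0, -1) and r² = 272/4 = 68.
Check (-4, 6): distance² to centre = 65 ≤ 68, so it lies inside.
All remaining points lie in this disk, and no smaller disk contains both endpoints, so this is the minimum enclosing circle.
The points at distance exactly r from the centre are (-8, -3), (8, 1) — 2 points.

2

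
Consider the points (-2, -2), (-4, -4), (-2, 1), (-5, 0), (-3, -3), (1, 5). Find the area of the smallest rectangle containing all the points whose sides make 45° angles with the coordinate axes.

In coordinates u = x + y, v = x − y the rectangle is axis-aligned; the map (x,y)→(u,v) scales areas by 2.
u-values: -4, -8, -1, -5, -6, 6; range = 6 − (-8) = 14.
v-values: 0, 0, -3, -5, 0, -4; range = 0 − (-5) = 5.
Area = (14 × 5) / 2 = 35.

35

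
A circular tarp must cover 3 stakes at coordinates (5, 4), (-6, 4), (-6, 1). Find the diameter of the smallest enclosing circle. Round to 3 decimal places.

Call the three points A, B, C in the order given.
Side lengths²: AB² = 121, AC² = 130, BC² = 9.
Since AC² = 130 ≥ 121 + 9 = 130, the angle opposite AC is not acute, so the smallest enclosing circle has AC as diameter.
Centre = midpoint of AC = (-0.5, 2.5), r² = 130/4 = 32.5.
Diameter = 2r = 2√(32.5) ≈ 11.402.

11.402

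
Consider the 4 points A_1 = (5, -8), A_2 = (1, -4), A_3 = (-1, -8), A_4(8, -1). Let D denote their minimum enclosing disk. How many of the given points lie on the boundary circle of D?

2

A smallest enclosing disk is always determined by at most three of the input points on its boundary.
The farthest pair is A_3–A_4 with squared distance 130. The circle on this segment as diameter has centre (3.5, -4.5) and r² = 130/4 = 32.5.
Check A_1: distance² to centre = 14.5 ≤ 32.5, so it lies inside.
All remaining points lie in this disk, and no smaller disk contains both endpoints, so this is the minimum enclosing circle.
The points at distance exactly r from the centre are A_3, A_4 — 2 points.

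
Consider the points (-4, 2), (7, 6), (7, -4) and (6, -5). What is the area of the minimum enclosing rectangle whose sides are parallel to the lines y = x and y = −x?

In coordinates u = x + y, v = x − y the rectangle is axis-aligned; the map (x,y)→(u,v) scales areas by 2.
u-values: -2, 13, 3, 1; range = 13 − (-2) = 15.
v-values: -6, 1, 11, 11; range = 11 − (-6) = 17.
Area = (15 × 17) / 2 = 127.5.

127.5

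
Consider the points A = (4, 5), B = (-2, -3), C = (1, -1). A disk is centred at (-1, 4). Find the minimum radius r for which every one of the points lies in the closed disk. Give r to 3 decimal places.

The required radius is the distance from (-1, 4) to the farthest point.
Squared distances: 26, 50, 29.
Maximum is 50, attained at B.
r = √50 ≈ 7.071.

7.071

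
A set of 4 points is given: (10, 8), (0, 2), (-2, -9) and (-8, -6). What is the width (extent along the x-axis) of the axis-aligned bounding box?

max x = 10, min x = -8, so width = 18.

18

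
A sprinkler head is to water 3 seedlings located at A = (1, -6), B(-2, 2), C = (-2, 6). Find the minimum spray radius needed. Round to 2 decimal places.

Side lengths²: AB² = 73, AC² = 153, BC² = 16.
Since AC² = 153 ≥ 73 + 16 = 89, the angle opposite AC is not acute, so the smallest enclosing circle has AC as diameter.
Centre = midpoint of AC = (-0.5, 0), r² = 153/4 = 38.25.
r = √(38.25) ≈ 6.18.

6.18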